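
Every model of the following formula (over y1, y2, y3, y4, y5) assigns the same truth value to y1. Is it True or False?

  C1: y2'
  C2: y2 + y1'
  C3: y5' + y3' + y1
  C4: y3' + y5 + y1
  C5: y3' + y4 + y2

Suppose y1 = 1.
From the singleton clause (y2'), y2 = 0.
Now (y2) is unsatisfied and unit — conflict.
So every satisfying assignment has y1 = False.

False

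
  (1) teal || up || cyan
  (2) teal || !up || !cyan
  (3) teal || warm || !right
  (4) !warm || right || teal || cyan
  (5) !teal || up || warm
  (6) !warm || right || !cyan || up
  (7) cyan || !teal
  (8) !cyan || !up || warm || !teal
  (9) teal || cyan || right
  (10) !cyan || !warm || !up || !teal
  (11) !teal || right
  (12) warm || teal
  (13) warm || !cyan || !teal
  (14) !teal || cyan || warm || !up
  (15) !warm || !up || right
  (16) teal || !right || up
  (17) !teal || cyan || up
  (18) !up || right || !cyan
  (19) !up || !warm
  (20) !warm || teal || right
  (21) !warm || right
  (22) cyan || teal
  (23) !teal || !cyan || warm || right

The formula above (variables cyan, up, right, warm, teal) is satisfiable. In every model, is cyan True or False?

True

Suppose cyan = false.
The clause (!teal) is unit, so teal = false.
But (teal) is also a unit clause — contradiction.
So every satisfying assignment has cyan = True.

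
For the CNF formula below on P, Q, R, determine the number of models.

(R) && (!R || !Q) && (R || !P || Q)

2

There are 2^3 = 8 truth assignments over (P, Q, R).
Check each against the 3 clauses (columns in the order P, Q, R):
  F F F  ✗ fails (R)
  F F T  ✓ satisfies all
  F T F  ✗ fails (R)
  F T T  ✗ fails (!R || !Q)
  T F F  ✗ fails (R)
  T F T  ✓ satisfies all
  T T F  ✗ fails (R)
  T T T  ✗ fails (!R || !Q)
2 of the 8 rows are models.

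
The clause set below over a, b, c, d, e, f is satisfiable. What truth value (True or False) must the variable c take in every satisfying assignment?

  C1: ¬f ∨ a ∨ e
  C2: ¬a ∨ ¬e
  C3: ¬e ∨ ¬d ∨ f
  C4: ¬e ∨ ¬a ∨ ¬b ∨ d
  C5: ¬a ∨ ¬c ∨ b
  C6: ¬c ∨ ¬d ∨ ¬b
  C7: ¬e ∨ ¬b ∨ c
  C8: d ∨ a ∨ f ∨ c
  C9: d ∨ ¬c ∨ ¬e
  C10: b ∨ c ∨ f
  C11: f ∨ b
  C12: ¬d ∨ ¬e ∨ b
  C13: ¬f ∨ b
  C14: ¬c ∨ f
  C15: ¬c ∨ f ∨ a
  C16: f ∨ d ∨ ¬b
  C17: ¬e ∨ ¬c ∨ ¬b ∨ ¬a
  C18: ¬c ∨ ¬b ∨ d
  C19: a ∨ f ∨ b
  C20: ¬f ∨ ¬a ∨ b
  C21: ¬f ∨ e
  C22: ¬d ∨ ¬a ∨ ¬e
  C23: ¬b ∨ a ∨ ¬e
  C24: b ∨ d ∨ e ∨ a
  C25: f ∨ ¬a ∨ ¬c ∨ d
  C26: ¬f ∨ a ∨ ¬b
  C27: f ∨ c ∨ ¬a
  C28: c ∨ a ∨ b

False

Suppose c = True.
Unit clause (f) forces f = True.
Unit clause (b) forces b = True.
Unit clause (¬d) forces d = False.
Now (d) is unsatisfied and unit — conflict.
So every satisfying assignment has c = False.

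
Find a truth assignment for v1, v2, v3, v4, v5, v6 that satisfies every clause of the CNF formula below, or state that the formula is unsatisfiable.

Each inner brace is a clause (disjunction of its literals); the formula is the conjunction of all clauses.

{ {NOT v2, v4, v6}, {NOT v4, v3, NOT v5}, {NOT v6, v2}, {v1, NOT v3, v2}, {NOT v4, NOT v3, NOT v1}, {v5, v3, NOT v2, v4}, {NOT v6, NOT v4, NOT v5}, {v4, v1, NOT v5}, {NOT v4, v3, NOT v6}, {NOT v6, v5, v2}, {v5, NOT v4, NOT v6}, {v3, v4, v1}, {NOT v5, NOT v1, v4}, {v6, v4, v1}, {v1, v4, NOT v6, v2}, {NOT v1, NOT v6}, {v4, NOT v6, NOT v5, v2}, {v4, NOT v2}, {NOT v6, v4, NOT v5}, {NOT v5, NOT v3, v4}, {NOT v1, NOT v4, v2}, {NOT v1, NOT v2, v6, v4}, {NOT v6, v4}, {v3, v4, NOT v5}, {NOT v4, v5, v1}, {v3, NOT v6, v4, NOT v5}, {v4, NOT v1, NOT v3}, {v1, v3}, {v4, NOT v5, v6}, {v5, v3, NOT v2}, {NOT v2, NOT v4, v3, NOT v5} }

v1=true, v2=false, v3=false, v4=false, v5=false, v6=false

Case v6 = false:
Case v2 = false:
Case v1 = true:
(NOT v4) alone gives v4 = false.
(NOT v5) alone gives v5 = false.
(NOT v3) alone gives v3 = false.
All clauses are satisfied.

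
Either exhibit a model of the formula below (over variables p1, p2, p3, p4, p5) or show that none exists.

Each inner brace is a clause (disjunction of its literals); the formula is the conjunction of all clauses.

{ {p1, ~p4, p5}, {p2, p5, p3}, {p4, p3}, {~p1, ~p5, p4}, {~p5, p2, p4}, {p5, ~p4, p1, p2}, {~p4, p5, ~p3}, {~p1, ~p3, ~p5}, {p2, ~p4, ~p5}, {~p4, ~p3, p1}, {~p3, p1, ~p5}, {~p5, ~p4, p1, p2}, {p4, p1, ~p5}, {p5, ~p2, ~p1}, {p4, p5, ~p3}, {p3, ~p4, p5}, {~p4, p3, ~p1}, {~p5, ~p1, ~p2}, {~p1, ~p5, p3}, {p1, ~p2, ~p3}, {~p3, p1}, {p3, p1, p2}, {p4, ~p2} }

Try p4 = 1.
Try p1 = 0.
From the singleton clause (p5), p5 = 1.
From the singleton clause (p2), p2 = 1.
From the singleton clause (~p3), p3 = 0.
This assignment satisfies each clause.

p1: 0; p2: 1; p3: 0; p4: 1; p5: 1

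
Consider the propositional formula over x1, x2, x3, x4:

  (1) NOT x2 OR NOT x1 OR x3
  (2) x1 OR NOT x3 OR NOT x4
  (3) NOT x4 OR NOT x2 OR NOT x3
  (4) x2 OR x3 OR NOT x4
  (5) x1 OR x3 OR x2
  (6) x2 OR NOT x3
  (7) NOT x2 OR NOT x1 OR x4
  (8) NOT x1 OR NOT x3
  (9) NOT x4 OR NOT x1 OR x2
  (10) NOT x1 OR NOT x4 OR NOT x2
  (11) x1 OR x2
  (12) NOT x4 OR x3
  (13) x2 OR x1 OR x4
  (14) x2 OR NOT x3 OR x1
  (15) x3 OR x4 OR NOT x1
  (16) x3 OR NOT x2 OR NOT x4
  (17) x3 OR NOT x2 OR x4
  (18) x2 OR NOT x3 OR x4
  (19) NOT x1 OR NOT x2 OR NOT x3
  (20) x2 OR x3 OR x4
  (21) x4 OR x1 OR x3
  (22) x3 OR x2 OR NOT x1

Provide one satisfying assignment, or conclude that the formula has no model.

x1 ↦ false, x2 ↦ true, x3 ↦ true, x4 ↦ false

Suppose x2 = true.
Suppose x1 = false.
Suppose x3 = true.
From the singleton clause (NOT x4), x4 = false.
Every clause now holds.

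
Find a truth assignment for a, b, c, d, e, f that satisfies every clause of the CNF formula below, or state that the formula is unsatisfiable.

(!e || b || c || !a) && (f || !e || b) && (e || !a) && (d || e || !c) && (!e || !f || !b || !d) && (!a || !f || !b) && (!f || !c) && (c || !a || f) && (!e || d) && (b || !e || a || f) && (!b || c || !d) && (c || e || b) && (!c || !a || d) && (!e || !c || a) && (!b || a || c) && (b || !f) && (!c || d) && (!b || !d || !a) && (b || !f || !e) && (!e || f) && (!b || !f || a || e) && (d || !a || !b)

a ↦ false; b ↦ false; c ↦ true; d ↦ true; e ↦ false; f ↦ false

Suppose e = false.
(!a) alone gives a = false.
Suppose d = true.
Suppose f = false.
Suppose b = false.
(c) alone gives c = true.
All clauses are satisfied.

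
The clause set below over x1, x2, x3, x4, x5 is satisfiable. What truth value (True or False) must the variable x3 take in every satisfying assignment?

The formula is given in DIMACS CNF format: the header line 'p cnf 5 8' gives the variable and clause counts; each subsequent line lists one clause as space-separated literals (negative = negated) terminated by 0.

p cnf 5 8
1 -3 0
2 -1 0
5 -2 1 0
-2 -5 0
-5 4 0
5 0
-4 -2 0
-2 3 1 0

False

Suppose x3 = True.
(x1) alone gives x1 = True.
(x2) alone gives x2 = True.
(¬x5) alone gives x5 = False.
Now (x5) is unsatisfied and unit — conflict.
So every satisfying assignment has x3 = False.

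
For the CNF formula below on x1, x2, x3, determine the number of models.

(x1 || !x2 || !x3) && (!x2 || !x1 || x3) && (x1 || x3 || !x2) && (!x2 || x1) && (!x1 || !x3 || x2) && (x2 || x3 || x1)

There are 2^3 = 8 truth assignments over (x1, x2, x3).
Split on x3. With x3 = true, the clauses containing x3 are satisfied and !x3 drops from the rest; 2 of the 2^2 = 4 assignments to the other variables satisfy what remains.
With x3 = false, by the same count on the reduced clause set, 1 assignment works.
(One model: x1=F, x2=F, x3=T.)
Total: 2 + 1 = 3.

3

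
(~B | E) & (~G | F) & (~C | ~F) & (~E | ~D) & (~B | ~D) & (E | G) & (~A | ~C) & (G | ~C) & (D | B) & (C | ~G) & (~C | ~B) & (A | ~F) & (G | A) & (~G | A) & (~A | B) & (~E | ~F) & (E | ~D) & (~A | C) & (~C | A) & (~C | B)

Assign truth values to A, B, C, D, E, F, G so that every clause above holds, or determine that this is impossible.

UNSATISFIABLE

Try B = 0.
(D) alone gives D = 1.
(~E) alone gives E = 0.
Now (E) is unsatisfied and unit — conflict.
Undo B and try B = 1.
(E) alone gives E = 1.
(~D) alone gives D = 0.
(~C) alone gives C = 0.
(~G) alone gives G = 0.
(A) alone gives A = 1.
Now (~A) is unsatisfied and unit — conflict.
Both values of B lead to a conflict.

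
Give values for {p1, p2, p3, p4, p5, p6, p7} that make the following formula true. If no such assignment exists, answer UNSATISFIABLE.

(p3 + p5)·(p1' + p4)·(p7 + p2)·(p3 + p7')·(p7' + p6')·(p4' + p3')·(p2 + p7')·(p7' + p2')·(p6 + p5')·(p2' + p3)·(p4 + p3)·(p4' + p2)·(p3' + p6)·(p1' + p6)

Case p3 = 1:
The clause (p4') is unit, so p4 = 0.
The clause (p1') is unit, so p1 = 0.
The clause (p6) is unit, so p6 = 1.
The clause (p7') is unit, so p7 = 0.
The clause (p2) is unit, so p2 = 1.
No clause remains; p5 is free.

p1=0, p2=1, p3=1, p4=0, p5=0, p6=1, p7=0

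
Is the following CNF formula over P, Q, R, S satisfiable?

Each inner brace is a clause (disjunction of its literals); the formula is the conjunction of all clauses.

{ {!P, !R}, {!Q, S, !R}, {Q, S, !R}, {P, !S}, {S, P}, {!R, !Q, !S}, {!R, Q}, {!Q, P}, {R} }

Unit clause (R) forces R = true.
Unit clause (!P) forces P = false.
Unit clause (!S) forces S = false.
That conflicts with the unit clause (S).
No assignment satisfies every clause.

No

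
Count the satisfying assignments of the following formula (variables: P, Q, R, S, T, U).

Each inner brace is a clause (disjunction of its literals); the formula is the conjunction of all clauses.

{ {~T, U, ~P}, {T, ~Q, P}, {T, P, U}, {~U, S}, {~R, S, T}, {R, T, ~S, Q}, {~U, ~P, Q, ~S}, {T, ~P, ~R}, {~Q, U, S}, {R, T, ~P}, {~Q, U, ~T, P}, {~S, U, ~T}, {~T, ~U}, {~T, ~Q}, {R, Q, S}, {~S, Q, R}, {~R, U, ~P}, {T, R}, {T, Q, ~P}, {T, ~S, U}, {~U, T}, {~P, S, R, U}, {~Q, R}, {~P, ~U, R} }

1

There are 2^6 = 64 truth assignments over (P, Q, R, S, T, U).
Split on P. With P = 1, the clauses containing P are satisfied and ~P drops from the rest; 0 of the 2^5 = 32 assignments to the other variables satisfy what remains.
With P = 0, by the same count on the reduced clause set, 1 assignment works.
(One model: P=F, Q=F, R=T, S=F, T=T, U=F.)
Total: 0 + 1 = 1.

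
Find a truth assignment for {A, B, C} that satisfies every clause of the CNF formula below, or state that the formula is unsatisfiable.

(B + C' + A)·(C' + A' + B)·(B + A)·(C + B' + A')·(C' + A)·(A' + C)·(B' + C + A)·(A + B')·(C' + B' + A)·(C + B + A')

A: 1; B: 1; C: 1

Case B = 1:
Unit clause (A) forces A = 1.
Unit clause (C) forces C = 1.
This assignment satisfies each clause.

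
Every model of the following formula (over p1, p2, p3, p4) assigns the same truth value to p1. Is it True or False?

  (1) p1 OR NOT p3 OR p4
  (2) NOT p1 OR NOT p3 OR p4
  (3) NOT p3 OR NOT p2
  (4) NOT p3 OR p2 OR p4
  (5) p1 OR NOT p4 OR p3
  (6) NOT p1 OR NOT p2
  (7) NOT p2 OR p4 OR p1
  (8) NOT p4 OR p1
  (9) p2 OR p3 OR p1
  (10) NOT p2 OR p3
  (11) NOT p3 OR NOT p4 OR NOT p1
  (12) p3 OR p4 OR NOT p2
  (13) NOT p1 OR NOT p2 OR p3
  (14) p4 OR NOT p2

True

Suppose p1 = false.
The clause (NOT p4) is unit, so p4 = false.
The clause (NOT p3) is unit, so p3 = false.
The clause (NOT p2) is unit, so p2 = false.
But (p2) is also a unit clause — contradiction.
So every satisfying assignment has p1 = True.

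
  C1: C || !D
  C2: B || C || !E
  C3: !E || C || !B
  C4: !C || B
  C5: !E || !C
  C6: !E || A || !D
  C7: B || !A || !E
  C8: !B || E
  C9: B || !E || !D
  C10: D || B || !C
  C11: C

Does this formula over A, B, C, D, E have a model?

Unit clause (C) forces C = true.
Unit clause (B) forces B = true.
Unit clause (!E) forces E = false.
But (E) is also a unit clause — contradiction.
No assignment satisfies every clause.

No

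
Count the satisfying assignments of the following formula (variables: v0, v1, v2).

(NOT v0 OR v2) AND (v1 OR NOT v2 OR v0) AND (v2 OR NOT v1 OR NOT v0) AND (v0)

2

There are 2^3 = 8 truth assignments over (v0, v1, v2).
Check each against the 4 clauses (columns in the order v0, v1, v2):
  F F F  ✗ fails (v0)
  F F T  ✗ fails (v1 OR NOT v2 OR v0)
  F T F  ✗ fails (v0)
  F T T  ✗ fails (v0)
  T F F  ✗ fails (NOT v0 OR v2)
  T F T  ✓ satisfies all
  T T F  ✗ fails (NOT v0 OR v2)
  T T T  ✓ satisfies all
2 of the 8 rows are models.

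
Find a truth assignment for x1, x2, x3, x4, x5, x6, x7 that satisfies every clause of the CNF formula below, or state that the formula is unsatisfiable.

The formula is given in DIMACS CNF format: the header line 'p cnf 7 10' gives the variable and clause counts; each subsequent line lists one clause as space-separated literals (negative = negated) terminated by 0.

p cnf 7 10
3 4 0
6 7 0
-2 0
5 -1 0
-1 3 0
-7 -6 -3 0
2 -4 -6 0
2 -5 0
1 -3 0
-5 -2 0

x1=False; x2=False; x3=False; x4=True; x5=False; x6=False; x7=True

Unit clause (¬x2) forces x2 = False.
Unit clause (¬x5) forces x5 = False.
Unit clause (¬x1) forces x1 = False.
Unit clause (¬x3) forces x3 = False.
Unit clause (x4) forces x4 = True.
Unit clause (¬x6) forces x6 = False.
Unit clause (x7) forces x7 = True.
Every clause now holds.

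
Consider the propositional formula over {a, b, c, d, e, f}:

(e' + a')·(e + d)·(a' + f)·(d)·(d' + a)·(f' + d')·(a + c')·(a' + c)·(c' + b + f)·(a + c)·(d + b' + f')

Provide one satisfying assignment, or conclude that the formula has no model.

(d) alone gives d = 1.
(a) alone gives a = 1.
(e') alone gives e = 0.
(f) alone gives f = 1.
Now (f') is unsatisfied and unit — conflict.

UNSATISFIABLE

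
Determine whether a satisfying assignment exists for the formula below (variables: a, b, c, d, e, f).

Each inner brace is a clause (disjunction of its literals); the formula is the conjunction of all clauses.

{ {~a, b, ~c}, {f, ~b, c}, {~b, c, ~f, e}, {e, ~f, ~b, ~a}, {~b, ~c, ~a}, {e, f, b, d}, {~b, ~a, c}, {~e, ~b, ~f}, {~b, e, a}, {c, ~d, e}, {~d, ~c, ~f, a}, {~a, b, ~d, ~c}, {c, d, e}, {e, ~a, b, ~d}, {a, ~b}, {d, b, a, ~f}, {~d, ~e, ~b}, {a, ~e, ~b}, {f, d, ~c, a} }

Suppose a = 0.
The clause (~b) is unit, so b = 0.
Suppose d = 1.
Suppose c = 1.
The clause (~f) is unit, so f = 0.
All clauses hold; e can take either value.
A satisfying assignment: a=0, b=0, c=1, d=1, e=0, f=0.

Yes, satisfiable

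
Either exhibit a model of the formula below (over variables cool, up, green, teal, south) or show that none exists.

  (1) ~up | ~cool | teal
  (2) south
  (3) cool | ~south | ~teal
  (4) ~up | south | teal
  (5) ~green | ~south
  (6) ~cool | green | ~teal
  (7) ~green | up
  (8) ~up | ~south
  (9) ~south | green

UNSATISFIABLE

The clause (south) is unit, so south = 1.
The clause (~green) is unit, so green = 0.
That conflicts with the unit clause (green).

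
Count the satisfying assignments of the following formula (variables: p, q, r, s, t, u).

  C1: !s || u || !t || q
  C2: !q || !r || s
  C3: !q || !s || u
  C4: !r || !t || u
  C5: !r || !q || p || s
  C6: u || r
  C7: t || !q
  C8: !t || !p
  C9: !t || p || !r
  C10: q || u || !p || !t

There are 2^6 = 64 truth assignments over (p, q, r, s, t, u).
Split on p. With p = true, the clauses containing p are satisfied and !p drops from the rest; 6 of the 2^5 = 32 assignments to the other variables satisfy what remains.
With p = false, by the same count on the reduced clause set, 10 assignments work.
(One model: p=F, q=F, r=F, s=F, t=F, u=T.)
Total: 6 + 10 = 16.

16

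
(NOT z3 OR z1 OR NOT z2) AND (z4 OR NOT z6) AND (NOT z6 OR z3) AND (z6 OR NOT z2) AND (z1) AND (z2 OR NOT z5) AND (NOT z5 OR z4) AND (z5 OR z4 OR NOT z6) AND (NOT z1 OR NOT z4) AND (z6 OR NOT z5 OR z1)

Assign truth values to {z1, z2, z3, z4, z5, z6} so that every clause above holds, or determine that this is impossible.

The clause (z1) is unit, so z1 = true.
The clause (NOT z4) is unit, so z4 = false.
The clause (NOT z6) is unit, so z6 = false.
The clause (NOT z2) is unit, so z2 = false.
The clause (NOT z5) is unit, so z5 = false.
No clause remains; z3 is free.

z1=true, z2=false, z3=false, z4=false, z5=false, z6=false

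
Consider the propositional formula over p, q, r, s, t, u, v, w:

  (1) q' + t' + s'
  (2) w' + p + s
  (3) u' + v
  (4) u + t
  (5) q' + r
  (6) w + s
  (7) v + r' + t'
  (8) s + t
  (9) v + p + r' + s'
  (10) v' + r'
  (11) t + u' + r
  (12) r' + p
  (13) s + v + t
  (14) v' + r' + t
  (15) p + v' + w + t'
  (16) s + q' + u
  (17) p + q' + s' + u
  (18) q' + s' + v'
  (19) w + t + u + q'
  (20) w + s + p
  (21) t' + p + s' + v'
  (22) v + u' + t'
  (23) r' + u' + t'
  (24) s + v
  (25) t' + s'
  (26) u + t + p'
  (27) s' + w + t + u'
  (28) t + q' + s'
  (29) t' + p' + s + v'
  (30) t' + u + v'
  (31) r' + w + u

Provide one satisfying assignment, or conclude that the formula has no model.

UNSATISFIABLE

Suppose u = 0.
The clause (t) is unit, so t = 1.
The clause (s') is unit, so s = 0.
The clause (w) is unit, so w = 1.
The clause (p) is unit, so p = 1.
The clause (q') is unit, so q = 0.
The clause (v) is unit, so v = 1.
That conflicts with the unit clause (v').
So u must be the other value — set u = 1.
The clause (v) is unit, so v = 1.
The clause (r') is unit, so r = 0.
The clause (q') is unit, so q = 0.
The clause (t) is unit, so t = 1.
The clause (s') is unit, so s = 0.
The clause (w) is unit, so w = 1.
The clause (p) is unit, so p = 1.
That conflicts with the unit clause (p').
Both values of u lead to a conflict.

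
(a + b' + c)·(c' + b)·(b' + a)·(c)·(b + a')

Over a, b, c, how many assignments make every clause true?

There are 2^3 = 8 truth assignments over (a, b, c).
Check each against the 5 clauses (columns in the order a, b, c):
  F F F  ✗ fails (c)
  F F T  ✗ fails (c' + b)
  F T F  ✗ fails (a + b' + c)
  F T T  ✗ fails (b' + a)
  T F F  ✗ fails (c)
  T F T  ✗ fails (c' + b)
  T T F  ✗ fails (c)
  T T T  ✓ satisfies all
1 of the 8 rows is a model.

1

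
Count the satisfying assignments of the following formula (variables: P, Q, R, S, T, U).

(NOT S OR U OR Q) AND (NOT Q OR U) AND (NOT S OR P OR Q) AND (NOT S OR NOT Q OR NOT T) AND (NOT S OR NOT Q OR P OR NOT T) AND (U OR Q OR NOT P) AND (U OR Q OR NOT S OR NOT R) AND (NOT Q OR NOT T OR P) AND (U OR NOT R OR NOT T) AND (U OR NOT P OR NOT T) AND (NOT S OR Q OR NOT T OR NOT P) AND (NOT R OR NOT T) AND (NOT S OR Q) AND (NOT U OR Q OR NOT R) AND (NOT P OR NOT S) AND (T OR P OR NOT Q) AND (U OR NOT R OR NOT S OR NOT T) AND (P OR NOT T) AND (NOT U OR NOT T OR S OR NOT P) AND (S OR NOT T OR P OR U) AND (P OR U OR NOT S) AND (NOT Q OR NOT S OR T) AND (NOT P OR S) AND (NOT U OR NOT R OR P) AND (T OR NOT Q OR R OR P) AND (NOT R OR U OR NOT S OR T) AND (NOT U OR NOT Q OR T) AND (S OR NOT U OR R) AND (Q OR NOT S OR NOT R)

There are 2^6 = 64 truth assignments over (P, Q, R, S, T, U).
Split on Q. With Q = true, the clauses containing Q are satisfied and NOT Q drops from the rest; 0 of the 2^5 = 32 assignments to the other variables satisfy what remains.
With Q = false, by the same count on the reduced clause set, 2 assignments work.
(One model: P=F, Q=F, R=F, S=F, T=F, U=F.)
Total: 0 + 2 = 2.

2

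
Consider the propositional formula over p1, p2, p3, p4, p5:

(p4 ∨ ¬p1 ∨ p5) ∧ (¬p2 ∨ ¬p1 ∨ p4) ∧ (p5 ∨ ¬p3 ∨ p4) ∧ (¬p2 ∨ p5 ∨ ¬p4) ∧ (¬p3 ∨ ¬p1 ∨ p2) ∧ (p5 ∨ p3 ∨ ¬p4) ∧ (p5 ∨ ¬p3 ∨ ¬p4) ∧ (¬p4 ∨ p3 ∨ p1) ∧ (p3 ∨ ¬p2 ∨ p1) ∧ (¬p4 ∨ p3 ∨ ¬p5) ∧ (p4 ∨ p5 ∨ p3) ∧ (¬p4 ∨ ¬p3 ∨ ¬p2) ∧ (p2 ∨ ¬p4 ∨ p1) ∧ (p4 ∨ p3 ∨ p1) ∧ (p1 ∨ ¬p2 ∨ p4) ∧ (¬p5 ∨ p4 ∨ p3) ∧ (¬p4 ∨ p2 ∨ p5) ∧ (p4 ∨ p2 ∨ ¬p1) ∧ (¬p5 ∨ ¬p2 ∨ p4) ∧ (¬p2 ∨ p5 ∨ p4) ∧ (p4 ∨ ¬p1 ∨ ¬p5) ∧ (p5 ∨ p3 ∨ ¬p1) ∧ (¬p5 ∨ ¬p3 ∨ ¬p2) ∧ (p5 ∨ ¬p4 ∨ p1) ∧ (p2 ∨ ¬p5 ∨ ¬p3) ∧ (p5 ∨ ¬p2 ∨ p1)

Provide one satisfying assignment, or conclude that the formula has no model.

UNSATISFIABLE

Try p4 = True.
Try p2 = False.
Unit clause (p1) forces p1 = True.
Unit clause (¬p3) forces p3 = False.
Unit clause (p5) forces p5 = True.
But (¬p5) is also a unit clause — contradiction.
So p2 must be the other value — set p2 = True.
Unit clause (p5) forces p5 = True.
Unit clause (p3) forces p3 = True.
But (¬p3) is also a unit clause — contradiction.
Both values of p2 lead to a conflict.
So p4 must be the other value — set p4 = False.
Try p1 = False.
Unit clause (p3) forces p3 = True.
Unit clause (p5) forces p5 = True.
Unit clause (¬p2) forces p2 = False.
But (p2) is also a unit clause — contradiction.
So p1 must be the other value — set p1 = True.
Unit clause (p5) forces p5 = True.
But (¬p5) is also a unit clause — contradiction.
Both values of p1 lead to a conflict.
Both values of p4 lead to a conflict.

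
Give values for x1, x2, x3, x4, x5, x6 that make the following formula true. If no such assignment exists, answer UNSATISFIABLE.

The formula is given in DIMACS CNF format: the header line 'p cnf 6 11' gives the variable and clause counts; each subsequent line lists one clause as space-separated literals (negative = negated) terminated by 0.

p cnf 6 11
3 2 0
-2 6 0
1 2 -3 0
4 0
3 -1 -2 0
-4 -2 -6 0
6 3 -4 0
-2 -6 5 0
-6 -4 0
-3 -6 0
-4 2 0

From the singleton clause (x4), x4 = True.
From the singleton clause (¬x6), x6 = False.
From the singleton clause (¬x2), x2 = False.
That conflicts with the unit clause (x2).

UNSATISFIABLE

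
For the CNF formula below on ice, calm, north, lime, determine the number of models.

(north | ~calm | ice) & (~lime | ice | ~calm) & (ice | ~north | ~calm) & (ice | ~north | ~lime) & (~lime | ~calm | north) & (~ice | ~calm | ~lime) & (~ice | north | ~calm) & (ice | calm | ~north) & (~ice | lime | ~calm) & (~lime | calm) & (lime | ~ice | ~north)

There are 2^4 = 16 truth assignments over (ice, calm, north, lime).
Check each against the 11 clauses (columns in the order ice, calm, north, lime):
  F F F F  ✓ satisfies all
  F F F T  ✗ fails (~lime | calm)
  F F T F  ✗ fails (ice | calm | ~north)
  F F T T  ✗ fails (ice | ~north | ~lime)
  F T F F  ✗ fails (north | ~calm | ice)
  F T F T  ✗ fails (north | ~calm | ice)
  F T T F  ✗ fails (ice | ~north | ~calm)
  F T T T  ✗ fails (~lime | ice | ~calm)
  T F F F  ✓ satisfies all
  T F F T  ✗ fails (~lime | calm)
  T F T F  ✗ fails (lime | ~ice | ~north)
  T F T T  ✗ fails (~lime | calm)
  T T F F  ✗ fails (~ice | north | ~calm)
  T T F T  ✗ fails (~lime | ~calm | north)
  T T T F  ✗ fails (~ice | lime | ~calm)
  T T T T  ✗ fails (~ice | ~calm | ~lime)
2 of the 16 rows are models.

2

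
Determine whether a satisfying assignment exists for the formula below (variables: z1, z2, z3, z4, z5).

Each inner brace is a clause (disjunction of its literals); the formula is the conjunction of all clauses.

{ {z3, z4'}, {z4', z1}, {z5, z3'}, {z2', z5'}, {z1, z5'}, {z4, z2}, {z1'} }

Yes

From the singleton clause (z1'), z1 = 0.
From the singleton clause (z4'), z4 = 0.
From the singleton clause (z5'), z5 = 0.
From the singleton clause (z3'), z3 = 0.
From the singleton clause (z2), z2 = 1.
This assignment satisfies each clause.
A satisfying assignment: z1=0, z2=1, z3=0, z4=0, z5=0.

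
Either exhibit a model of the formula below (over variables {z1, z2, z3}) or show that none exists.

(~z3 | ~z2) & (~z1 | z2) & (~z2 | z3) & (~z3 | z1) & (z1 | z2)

Suppose z3 = 0.
(~z2) alone gives z2 = 0.
(~z1) alone gives z1 = 0.
That conflicts with the unit clause (z1).
That branch fails; take z3 = 1 instead.
(~z2) alone gives z2 = 0.
(~z1) alone gives z1 = 0.
That conflicts with the unit clause (z1).
Either choice for z3 ends in contradiction.

UNSATISFIABLE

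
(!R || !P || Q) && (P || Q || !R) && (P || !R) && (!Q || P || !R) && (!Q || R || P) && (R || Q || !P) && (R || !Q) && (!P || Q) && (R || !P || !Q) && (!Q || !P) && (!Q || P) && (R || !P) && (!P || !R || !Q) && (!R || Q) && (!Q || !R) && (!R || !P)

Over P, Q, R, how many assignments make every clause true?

1

There are 2^3 = 8 truth assignments over (P, Q, R).
Check each against the 16 clauses (columns in the order P, Q, R):
  F F F  ✓ satisfies all
  F F T  ✗ fails (P || Q || !R)
  F T F  ✗ fails (!Q || R || P)
  F T T  ✗ fails (P || !R)
  T F F  ✗ fails (R || Q || !P)
  T F T  ✗ fails (!R || !P || Q)
  T T F  ✗ fails (R || !Q)
  T T T  ✗ fails (!Q || !P)
1 of the 8 rows is a model.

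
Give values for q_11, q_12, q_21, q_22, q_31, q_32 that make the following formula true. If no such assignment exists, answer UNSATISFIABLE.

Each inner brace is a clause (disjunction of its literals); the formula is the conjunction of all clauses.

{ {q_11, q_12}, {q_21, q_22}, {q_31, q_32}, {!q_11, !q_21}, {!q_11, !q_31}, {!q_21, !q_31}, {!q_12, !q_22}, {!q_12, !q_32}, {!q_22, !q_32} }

Branch on q_11: set q_11 = true.
(!q_21) alone gives q_21 = false.
(q_22) alone gives q_22 = true.
(!q_31) alone gives q_31 = false.
(q_32) alone gives q_32 = true.
Now (!q_32) is unsatisfied and unit — conflict.
So q_11 must be the other value — set q_11 = false.
(q_12) alone gives q_12 = true.
(!q_22) alone gives q_22 = false.
(q_21) alone gives q_21 = true.
(!q_31) alone gives q_31 = false.
(q_32) alone gives q_32 = true.
Now (!q_32) is unsatisfied and unit — conflict.
Either choice for q_11 ends in contradiction.

UNSATISFIABLE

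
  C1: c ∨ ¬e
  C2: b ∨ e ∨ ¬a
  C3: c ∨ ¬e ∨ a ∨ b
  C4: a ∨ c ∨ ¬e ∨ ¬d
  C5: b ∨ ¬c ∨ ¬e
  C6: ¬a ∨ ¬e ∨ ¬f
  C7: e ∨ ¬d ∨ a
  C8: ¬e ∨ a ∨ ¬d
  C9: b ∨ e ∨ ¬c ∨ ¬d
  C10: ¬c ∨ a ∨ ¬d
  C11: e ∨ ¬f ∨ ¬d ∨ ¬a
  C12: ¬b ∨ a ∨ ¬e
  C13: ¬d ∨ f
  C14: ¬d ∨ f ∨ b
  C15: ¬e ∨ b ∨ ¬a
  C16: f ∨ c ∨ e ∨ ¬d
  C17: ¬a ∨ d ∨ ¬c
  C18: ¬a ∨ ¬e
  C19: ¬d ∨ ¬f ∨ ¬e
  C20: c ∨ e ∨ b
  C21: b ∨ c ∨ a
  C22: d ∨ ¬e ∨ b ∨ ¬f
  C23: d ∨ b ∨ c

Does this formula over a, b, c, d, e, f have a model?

Yes

Try c = False.
Unit clause (¬e) forces e = False.
Unit clause (b) forces b = True.
Try d = False.
No clause remains; a, f are free.
A satisfying assignment: a ↦ False, b ↦ True, c ↦ False, d ↦ False, e ↦ False, f ↦ False.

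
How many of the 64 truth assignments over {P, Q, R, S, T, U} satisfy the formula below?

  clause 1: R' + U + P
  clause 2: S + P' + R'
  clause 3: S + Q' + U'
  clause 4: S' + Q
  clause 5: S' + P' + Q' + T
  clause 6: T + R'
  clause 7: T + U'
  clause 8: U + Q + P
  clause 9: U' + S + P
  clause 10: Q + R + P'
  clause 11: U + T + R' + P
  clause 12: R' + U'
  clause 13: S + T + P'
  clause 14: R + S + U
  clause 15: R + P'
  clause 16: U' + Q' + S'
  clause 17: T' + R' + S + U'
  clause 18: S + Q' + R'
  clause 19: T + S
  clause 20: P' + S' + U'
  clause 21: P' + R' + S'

2

There are 2^6 = 64 truth assignments over (P, Q, R, S, T, U).
Split on T. With T = 1, the clauses containing T are satisfied and T' drops from the rest; 1 of the 2^5 = 32 assignments to the other variables satisfy what remains.
With T = 0, by the same count on the reduced clause set, 1 assignment works.
(One model: P=F, Q=T, R=F, S=T, T=F, U=F.)
Total: 1 + 1 = 2.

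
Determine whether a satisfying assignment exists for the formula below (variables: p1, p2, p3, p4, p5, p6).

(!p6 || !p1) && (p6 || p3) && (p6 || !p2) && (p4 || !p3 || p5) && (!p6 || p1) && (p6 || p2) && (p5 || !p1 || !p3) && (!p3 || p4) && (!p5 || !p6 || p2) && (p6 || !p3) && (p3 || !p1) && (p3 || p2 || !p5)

Unsatisfiable

Try p6 = false.
From the singleton clause (p3), p3 = true.
But (!p3) is also a unit clause — contradiction.
That branch fails; take p6 = true instead.
From the singleton clause (!p1), p1 = false.
But (p1) is also a unit clause — contradiction.
Either choice for p6 ends in contradiction.
No assignment satisfies every clause.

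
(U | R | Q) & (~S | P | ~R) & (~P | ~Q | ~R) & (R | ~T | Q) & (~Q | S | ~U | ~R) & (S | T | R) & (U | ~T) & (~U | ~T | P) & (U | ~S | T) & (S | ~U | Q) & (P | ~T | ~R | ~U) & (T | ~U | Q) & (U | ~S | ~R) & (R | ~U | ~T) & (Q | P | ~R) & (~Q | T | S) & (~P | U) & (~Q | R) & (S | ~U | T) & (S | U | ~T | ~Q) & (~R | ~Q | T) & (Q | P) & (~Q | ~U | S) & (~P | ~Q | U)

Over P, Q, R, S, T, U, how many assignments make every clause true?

1

There are 2^6 = 64 truth assignments over (P, Q, R, S, T, U).
Split on Q. With Q = 1, the clauses containing Q are satisfied and ~Q drops from the rest; 0 of the 2^5 = 32 assignments to the other variables satisfy what remains.
With Q = 0, by the same count on the reduced clause set, 1 assignment works.
(One model: P=T, Q=F, R=T, S=T, T=T, U=T.)
Total: 0 + 1 = 1.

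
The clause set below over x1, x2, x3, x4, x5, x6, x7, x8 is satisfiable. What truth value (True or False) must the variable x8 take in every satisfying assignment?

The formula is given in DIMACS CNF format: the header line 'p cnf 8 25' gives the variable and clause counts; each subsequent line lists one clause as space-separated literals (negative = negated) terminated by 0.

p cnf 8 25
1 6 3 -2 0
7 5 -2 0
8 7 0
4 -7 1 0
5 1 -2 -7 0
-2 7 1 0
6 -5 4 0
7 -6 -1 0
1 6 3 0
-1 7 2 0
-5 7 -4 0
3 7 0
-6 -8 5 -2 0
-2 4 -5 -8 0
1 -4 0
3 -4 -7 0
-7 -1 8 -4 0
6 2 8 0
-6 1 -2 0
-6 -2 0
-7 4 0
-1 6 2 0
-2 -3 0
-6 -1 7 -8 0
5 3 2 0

Suppose x8 = False.
(x7) alone gives x7 = True.
(x4) alone gives x4 = True.
(x1) alone gives x1 = True.
But (¬x1) is also a unit clause — contradiction.
So every satisfying assignment has x8 = True.

True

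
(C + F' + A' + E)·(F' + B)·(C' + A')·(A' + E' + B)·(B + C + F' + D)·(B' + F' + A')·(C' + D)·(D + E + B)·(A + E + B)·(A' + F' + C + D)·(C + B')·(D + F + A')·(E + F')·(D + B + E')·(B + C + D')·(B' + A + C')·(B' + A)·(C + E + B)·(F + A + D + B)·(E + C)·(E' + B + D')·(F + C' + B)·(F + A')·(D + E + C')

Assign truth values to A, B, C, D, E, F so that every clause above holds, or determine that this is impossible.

UNSATISFIABLE

Branch on F: set F = 0.
(A') alone gives A = 0.
(B') alone gives B = 0.
(E) alone gives E = 1.
(D) alone gives D = 1.
That conflicts with the unit clause (D').
So F must be the other value — set F = 1.
(B) alone gives B = 1.
(A') alone gives A = 0.
That conflicts with the unit clause (A).
Either choice for F ends in contradiction.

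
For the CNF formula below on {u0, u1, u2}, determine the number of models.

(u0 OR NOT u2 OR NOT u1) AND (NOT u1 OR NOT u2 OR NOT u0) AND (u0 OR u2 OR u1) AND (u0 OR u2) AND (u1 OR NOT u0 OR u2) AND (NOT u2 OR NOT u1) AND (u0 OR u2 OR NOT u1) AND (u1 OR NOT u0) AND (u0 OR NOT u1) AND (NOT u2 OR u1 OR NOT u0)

2

There are 2^3 = 8 truth assignments over (u0, u1, u2).
Split on u1. With u1 = true, the clauses containing u1 are satisfied and NOT u1 drops from the rest; 1 of the 2^2 = 4 assignments to the other variables satisfy what remains.
With u1 = false, by the same count on the reduced clause set, 1 assignment works.
(One model: u0=F, u1=F, u2=T.)
Total: 1 + 1 = 2.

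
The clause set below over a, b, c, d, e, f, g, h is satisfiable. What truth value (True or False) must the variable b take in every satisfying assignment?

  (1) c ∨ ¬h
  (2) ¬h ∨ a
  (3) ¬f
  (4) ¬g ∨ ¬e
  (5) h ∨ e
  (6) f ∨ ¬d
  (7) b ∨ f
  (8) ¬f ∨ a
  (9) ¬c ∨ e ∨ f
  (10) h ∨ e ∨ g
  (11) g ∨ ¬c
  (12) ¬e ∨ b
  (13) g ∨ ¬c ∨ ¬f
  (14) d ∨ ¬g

True

Suppose b = False.
(¬f) alone gives f = False.
Now (f) is unsatisfied and unit — conflict.
So every satisfying assignment has b = True.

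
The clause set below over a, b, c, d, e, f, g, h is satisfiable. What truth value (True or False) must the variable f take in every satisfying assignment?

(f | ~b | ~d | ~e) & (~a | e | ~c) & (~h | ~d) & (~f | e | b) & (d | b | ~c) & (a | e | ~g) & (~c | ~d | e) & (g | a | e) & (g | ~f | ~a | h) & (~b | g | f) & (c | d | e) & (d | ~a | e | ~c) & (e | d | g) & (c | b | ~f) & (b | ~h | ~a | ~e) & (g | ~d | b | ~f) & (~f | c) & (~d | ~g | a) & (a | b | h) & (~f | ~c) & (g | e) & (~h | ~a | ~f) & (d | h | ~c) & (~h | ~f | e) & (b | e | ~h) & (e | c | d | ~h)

False

Suppose f = 1.
The clause (c) is unit, so c = 1.
That conflicts with the unit clause (~c).
So every satisfying assignment has f = False.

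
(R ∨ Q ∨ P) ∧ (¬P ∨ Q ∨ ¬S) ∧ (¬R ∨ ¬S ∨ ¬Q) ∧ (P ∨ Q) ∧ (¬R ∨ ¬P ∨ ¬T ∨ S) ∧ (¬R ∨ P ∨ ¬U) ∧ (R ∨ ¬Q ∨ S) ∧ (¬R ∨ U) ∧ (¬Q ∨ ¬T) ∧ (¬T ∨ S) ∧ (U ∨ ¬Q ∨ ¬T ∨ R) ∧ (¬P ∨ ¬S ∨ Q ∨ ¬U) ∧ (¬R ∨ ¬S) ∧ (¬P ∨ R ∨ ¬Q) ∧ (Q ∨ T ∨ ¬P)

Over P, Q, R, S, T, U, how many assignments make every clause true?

There are 2^6 = 64 truth assignments over (P, Q, R, S, T, U).
Split on Q. With Q = True, the clauses containing Q are satisfied and ¬Q drops from the rest; 3 of the 2^5 = 32 assignments to the other variables satisfy what remains.
With Q = False, by the same count on the reduced clause set, 0 assignments work.
(One model: P=F, Q=T, R=F, S=T, T=F, U=F.)
Total: 3 + 0 = 3.

3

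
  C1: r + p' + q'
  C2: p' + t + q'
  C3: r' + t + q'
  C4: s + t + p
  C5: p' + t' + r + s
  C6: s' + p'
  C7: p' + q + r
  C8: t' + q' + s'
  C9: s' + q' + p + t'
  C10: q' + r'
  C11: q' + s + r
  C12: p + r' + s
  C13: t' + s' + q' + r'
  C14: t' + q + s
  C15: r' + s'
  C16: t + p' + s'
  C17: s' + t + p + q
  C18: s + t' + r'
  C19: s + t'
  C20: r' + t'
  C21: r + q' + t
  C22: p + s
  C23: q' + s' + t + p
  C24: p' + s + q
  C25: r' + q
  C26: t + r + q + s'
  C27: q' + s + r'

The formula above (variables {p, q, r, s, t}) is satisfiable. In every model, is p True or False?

False

Suppose p = 1.
The clause (s') is unit, so s = 0.
The clause (t') is unit, so t = 0.
The clause (q') is unit, so q = 0.
That conflicts with the unit clause (q).
So every satisfying assignment has p = False.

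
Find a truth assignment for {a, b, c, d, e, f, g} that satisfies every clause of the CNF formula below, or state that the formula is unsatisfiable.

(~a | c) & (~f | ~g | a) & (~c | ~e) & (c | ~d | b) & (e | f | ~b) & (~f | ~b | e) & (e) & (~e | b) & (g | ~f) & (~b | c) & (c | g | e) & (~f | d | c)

From the singleton clause (e), e = 1.
From the singleton clause (~c), c = 0.
From the singleton clause (~a), a = 0.
From the singleton clause (b), b = 1.
But (~b) is also a unit clause — contradiction.

UNSATISFIABLE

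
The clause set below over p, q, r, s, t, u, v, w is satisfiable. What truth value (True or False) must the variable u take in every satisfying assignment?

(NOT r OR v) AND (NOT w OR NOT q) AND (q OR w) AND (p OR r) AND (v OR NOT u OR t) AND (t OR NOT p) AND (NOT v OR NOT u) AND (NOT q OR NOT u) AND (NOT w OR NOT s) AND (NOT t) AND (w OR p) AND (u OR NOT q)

False

Suppose u = true.
Unit clause (NOT v) forces v = false.
Unit clause (NOT r) forces r = false.
Unit clause (p) forces p = true.
Unit clause (t) forces t = true.
But (NOT t) is also a unit clause — contradiction.
So every satisfying assignment has u = False.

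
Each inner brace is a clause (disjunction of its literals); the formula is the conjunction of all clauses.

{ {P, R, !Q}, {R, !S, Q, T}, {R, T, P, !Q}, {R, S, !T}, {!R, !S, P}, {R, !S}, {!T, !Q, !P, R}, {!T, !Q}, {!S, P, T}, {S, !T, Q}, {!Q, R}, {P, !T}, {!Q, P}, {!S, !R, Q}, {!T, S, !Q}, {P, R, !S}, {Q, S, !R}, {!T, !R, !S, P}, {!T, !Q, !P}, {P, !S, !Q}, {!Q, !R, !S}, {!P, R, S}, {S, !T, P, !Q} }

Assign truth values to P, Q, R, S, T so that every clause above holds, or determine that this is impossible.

P: true, Q: true, R: true, S: false, T: false

Case R = true:
Case S = false:
(Q) alone gives Q = true.
(!T) alone gives T = false.
(P) alone gives P = true.
All clauses are satisfied.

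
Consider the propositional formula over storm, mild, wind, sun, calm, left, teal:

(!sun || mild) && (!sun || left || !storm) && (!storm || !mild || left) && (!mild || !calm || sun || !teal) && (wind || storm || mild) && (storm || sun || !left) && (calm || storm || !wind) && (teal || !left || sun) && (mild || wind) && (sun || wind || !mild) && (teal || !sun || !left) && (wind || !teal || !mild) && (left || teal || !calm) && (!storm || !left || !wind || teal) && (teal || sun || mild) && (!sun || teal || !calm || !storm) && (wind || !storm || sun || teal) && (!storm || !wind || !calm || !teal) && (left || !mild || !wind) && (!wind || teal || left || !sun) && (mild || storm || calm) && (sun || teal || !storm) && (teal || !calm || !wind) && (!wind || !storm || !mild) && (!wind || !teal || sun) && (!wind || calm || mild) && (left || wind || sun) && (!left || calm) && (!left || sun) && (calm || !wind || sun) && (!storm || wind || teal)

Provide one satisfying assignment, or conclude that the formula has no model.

storm ↦ false,  mild ↦ true,  wind ↦ false,  sun ↦ true,  calm ↦ false,  left ↦ false,  teal ↦ false

Case sun = true:
(mild) alone gives mild = true.
Case left = false:
(!storm) alone gives storm = false.
(!wind) alone gives wind = false.
(!teal) alone gives teal = false.
(!calm) alone gives calm = false.
Every clause now holds.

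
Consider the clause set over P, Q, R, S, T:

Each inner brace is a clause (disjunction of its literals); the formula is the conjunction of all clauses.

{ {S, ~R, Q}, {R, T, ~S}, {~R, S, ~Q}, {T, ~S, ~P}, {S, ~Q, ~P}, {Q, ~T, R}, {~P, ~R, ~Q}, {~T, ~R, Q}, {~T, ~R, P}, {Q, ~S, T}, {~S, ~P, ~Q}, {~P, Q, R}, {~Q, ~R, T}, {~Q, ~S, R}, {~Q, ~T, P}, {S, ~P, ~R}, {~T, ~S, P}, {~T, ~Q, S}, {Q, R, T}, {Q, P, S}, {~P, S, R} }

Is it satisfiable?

Yes

Case S = 0:
Case R = 0:
(~P) alone gives P = 0.
(Q) alone gives Q = 1.
(~T) alone gives T = 0.
Every clause now holds.
A satisfying assignment: P: 0; Q: 1; R: 0; S: 0; T: 0.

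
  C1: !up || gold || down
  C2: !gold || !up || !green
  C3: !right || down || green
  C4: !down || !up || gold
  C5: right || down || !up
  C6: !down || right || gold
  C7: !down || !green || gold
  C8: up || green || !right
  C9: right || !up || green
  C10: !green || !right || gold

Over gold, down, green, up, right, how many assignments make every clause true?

9

There are 2^5 = 32 truth assignments over (gold, down, green, up, right).
Split on right. With right = true, the clauses containing right are satisfied and !right drops from the rest; 3 of the 2^4 = 16 assignments to the other variables satisfy what remains.
With right = false, by the same count on the reduced clause set, 6 assignments work.
(One model: gold=F, down=F, green=F, up=F, right=F.)
Total: 3 + 6 = 9.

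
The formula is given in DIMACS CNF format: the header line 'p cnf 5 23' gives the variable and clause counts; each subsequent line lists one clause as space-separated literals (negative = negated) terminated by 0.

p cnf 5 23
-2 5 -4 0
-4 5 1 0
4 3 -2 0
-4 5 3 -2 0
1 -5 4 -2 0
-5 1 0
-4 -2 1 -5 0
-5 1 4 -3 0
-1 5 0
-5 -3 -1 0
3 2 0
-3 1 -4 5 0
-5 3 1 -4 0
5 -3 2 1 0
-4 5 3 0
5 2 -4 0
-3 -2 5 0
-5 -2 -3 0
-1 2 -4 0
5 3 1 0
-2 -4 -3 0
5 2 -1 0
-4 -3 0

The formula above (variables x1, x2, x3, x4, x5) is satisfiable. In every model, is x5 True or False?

True

Suppose x5 = False.
(¬x1) alone gives x1 = False.
(¬x4) alone gives x4 = False.
(x3) alone gives x3 = True.
(x2) alone gives x2 = True.
But (¬x2) is also a unit clause — contradiction.
So every satisfying assignment has x5 = True.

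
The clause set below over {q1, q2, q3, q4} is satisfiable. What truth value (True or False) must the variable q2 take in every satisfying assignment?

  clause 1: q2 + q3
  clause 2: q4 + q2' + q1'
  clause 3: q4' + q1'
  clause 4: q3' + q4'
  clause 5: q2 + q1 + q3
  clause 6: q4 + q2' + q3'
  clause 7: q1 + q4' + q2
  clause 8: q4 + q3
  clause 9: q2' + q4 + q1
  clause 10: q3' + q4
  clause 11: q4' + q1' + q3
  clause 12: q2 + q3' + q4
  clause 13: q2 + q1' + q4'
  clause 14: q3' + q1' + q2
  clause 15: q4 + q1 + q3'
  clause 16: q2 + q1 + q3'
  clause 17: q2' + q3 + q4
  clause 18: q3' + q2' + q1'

True

Suppose q2 = 0.
From the singleton clause (q3), q3 = 1.
From the singleton clause (q4'), q4 = 0.
But (q4) is also a unit clause — contradiction.
So every satisfying assignment has q2 = True.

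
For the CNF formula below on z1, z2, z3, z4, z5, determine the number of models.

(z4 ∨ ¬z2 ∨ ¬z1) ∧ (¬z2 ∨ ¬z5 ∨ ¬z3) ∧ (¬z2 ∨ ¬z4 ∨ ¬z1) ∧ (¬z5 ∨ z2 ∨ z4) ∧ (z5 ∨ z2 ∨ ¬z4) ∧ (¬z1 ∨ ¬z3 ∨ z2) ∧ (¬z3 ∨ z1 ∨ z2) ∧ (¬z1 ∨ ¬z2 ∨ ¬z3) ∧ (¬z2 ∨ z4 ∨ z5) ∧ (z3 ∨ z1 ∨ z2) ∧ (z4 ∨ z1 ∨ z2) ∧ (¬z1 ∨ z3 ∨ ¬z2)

6

There are 2^5 = 32 truth assignments over (z1, z2, z3, z4, z5).
Split on z5. With z5 = True, the clauses containing z5 are satisfied and ¬z5 drops from the rest; 3 of the 2^4 = 16 assignments to the other variables satisfy what remains.
With z5 = False, by the same count on the reduced clause set, 3 assignments work.
Total: 3 + 3 = 6.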